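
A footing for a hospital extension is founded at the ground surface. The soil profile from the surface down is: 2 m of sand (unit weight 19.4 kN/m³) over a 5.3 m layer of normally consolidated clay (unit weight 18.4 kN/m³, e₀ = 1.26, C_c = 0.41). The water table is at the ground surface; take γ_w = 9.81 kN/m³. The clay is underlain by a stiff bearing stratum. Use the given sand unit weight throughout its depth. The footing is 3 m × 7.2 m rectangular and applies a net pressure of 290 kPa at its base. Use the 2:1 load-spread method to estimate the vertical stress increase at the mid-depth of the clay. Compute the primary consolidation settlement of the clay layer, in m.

Mid-depth of clay below the ground surface: z = 2 + 5.3/2 = 4.65 m.
Total vertical stress at mid-clay: σ_v = 19.4×2 + 18.4×2.65 = 87.56 kPa.
Pore pressure: u = 9.81×(4.65 − 0) = 45.617 kPa.
Initial effective stress: σ'_0 = σ_v − u = 87.56 − 45.617 = 41.943 kPa.
Stress increase at mid-clay by the 2:1 spreading method:
Δσ = qBL/((B+z)(L+z)) = 290×3×7.2/((3+4.65)(7.2+4.65)) = 69.099 kPa
Final effective stress: σ'_f = σ'_0 + Δσ = 41.943 + 69.099 = 111.04 kPa.
Normally consolidated clay, so the full stress increment lies on the virgin compression line:
S_c = C_c·H/(1+e₀)·log₁₀(σ'_f/σ'_0) = 0.41×5.3/(1+1.26)×log₁₀(111.04/41.943)
    = 0.9615 × 0.42282 = 0.4065 m

S_c ≈ 0.407 m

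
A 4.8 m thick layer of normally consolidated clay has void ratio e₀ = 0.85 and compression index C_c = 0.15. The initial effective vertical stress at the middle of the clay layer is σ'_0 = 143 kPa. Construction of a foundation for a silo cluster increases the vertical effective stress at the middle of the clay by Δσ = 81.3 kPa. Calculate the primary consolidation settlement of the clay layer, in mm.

Final effective stress: σ'_f = σ'_0 + Δσ = 143 + 81.3 = 224.3 kPa.
Normally consolidated clay, so the full stress increment lies on the virgin compression line:
S_c = C_c·H/(1+e₀)·log₁₀(σ'_f/σ'_0) = 0.15×4.8/(1+0.85)×log₁₀(224.3/143)
    = 0.38919 × 0.19549 = 0.07608 m

S_c ≈ 76.1 mm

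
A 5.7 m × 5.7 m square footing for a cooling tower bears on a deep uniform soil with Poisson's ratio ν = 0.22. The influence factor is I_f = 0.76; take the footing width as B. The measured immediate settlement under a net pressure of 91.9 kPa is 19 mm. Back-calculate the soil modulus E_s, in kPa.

S_e = q·B·(1−ν²)/E_s · I_f  ⇒  E_s = q·B·(1−ν²)·I_f / S_e.
E_s = 91.9 × 5.7 × 0.9516 × 0.76 / 0.019 = 19940 kPa

E_s ≈ 19900 kPa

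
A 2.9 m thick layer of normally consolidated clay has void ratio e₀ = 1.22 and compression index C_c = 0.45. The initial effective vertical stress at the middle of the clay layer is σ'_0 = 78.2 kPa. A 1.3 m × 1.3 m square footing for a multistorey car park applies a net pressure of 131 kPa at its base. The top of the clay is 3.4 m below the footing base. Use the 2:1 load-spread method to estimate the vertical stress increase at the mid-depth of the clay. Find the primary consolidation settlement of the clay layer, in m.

Mid-depth of clay below the footing base: z = 3.4 + 2.9/2 = 4.85 m.
Stress increase at mid-clay by the 2:1 spreading method:
Δσ = qBL/((B+z)(L+z)) = 131×1.3×1.3/((1.3+4.85)(1.3+4.85)) = 5.8534 kPa
Final effective stress: σ'_f = σ'_0 + Δσ = 78.2 + 5.8534 = 84.053 kPa.
Normally consolidated clay, so the full stress increment lies on the virgin compression line:
S_c = C_c·H/(1+e₀)·log₁₀(σ'_f/σ'_0) = 0.45×2.9/(1+1.22)×log₁₀(84.053/78.2)
    = 0.58784 × 0.031346 = 0.01843 m

S_c ≈ 0.0184 m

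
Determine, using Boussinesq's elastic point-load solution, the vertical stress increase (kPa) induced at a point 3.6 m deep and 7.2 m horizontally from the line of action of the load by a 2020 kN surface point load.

Δσ_z ≈ 1.33 kPa

Boussinesq vertical stress below a point load on an elastic half-space:
Δσ_z = 3P/(2πz²) · [1 + (r/z)²]^(−5/2)
r/z = 7.2/3.6 = 2; [1+(r/z)²]^(−5/2) = 0.017889.
Δσ_z = 3×2020/(2π×3.6²) × 0.017889 = 74.42 × 0.017889 = 1.331 kPa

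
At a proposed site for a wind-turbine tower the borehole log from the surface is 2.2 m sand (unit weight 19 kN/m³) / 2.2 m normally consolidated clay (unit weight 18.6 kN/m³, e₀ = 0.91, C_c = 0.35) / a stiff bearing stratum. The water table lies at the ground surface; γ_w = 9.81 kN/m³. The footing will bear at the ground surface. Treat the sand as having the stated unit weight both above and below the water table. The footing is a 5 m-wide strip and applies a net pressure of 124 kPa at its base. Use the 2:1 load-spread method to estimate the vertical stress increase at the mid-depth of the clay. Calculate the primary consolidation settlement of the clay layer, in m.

Mid-depth of clay below the ground surface: z = 2.2 + 2.2/2 = 3.3 m.
Total vertical stress at mid-clay: σ_v = 19×2.2 + 18.6×1.1 = 62.26 kPa.
Pore pressure: u = 9.81×(3.3 − 0) = 32.373 kPa.
Initial effective stress: σ'_0 = σ_v − u = 62.26 − 32.373 = 29.887 kPa.
Stress increase at mid-clay by the 2:1 spreading method:
Δσ = qB/(B+z) = 124×5/(5+3.3) = 74.699 kPa
Final effective stress: σ'_f = σ'_0 + Δσ = 29.887 + 74.699 = 104.59 kPa.
Normally consolidated clay, so the full stress increment lies on the virgin compression line:
S_c = C_c·H/(1+e₀)·log₁₀(σ'_f/σ'_0) = 0.35×2.2/(1+0.91)×log₁₀(104.59/29.887)
    = 0.40314 × 0.54401 = 0.2193 m

S_c ≈ 0.219 m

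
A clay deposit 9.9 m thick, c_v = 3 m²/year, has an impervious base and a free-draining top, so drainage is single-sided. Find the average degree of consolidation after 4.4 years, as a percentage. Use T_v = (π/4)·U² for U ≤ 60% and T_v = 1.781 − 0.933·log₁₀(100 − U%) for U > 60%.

U ≈ 41.4 %

Drainage path length: H_d = H = 9.9 m (single drainage).
T_v = c_v·t/H_d² = 3×4.4/9.9² = 0.13468.
T_v = 0.13468 corresponds to the U ≤ 60% branch:
U = √(4T_v/π) = 0.4141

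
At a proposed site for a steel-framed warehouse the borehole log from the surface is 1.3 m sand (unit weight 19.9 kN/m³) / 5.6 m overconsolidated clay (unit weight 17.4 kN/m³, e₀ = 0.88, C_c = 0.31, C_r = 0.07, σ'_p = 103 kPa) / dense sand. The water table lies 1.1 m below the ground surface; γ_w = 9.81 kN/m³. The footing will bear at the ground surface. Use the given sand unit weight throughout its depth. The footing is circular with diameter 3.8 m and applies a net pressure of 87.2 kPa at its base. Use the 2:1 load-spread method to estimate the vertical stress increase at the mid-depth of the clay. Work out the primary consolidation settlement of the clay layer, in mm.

S_c ≈ 33.4 mm

Mid-depth of clay below the ground surface: z = 1.3 + 5.6/2 = 4.1 m.
Total vertical stress at mid-clay: σ_v = 19.9×1.3 + 17.4×2.8 = 74.59 kPa.
Pore pressure: u = 9.81×(4.1 − 1.1) = 29.43 kPa.
Initial effective stress: σ'_0 = σ_v − u = 74.59 − 29.43 = 45.16 kPa.
Stress increase at mid-clay by the 2:1 spreading method:
Δσ ≈ qD²/(D+z)² = 87.2×3.8²/(3.8+4.1)² = 20.176 kPa
Final effective stress: σ'_f = 45.16 + 20.176 = 65.336 kPa.
σ'_f = 65.336 ≤ σ'_p = 103 kPa, so the clay remains overconsolidated and only the recompression index applies:
S_c = C_r·H/(1+e₀)·log₁₀(σ'_f/σ'_0) = 0.07×5.6/1.88×log₁₀(65.336/45.16)
    = 0.20851 × 0.1604 = 0.03344 m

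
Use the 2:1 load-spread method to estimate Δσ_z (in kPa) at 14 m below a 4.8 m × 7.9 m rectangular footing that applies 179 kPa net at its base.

Δσ_z ≈ 16.5 kPa

By the 2:1 method the load spreads at 1 horizontal : 2 vertical, so at depth z the loaded area has grown by z in each plan dimension:
Δσ = qBL/((B+z)(L+z)) = 179×4.8×7.9/((4.8+14)(7.9+14)) = 16.486 kPa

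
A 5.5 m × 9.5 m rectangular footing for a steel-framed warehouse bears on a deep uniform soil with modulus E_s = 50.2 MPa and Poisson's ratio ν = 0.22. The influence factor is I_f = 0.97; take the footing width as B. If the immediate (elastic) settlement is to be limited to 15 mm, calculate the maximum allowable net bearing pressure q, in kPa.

q ≈ 148 kPa

E_s = 50.2 MPa = 50200 kPa.
S_e = q·B·(1−ν²)/E_s · I_f  ⇒  q = S_e·E_s / (B·(1−ν²)·I_f).
q = 0.015 × 50200 / (5.5 × 0.9516 × 0.97) = 148.3 kPa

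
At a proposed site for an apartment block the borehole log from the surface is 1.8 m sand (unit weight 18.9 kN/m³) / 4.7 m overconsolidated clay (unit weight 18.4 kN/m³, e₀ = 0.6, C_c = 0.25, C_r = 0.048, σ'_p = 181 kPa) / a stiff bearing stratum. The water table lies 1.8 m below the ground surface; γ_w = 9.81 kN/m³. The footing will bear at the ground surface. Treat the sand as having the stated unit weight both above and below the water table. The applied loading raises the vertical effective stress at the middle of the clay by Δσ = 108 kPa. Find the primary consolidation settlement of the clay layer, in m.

Mid-depth of clay below the ground surface: z = 1.8 + 4.7/2 = 4.15 m.
Total vertical stress at mid-clay: σ_v = 18.9×1.8 + 18.4×2.35 = 77.26 kPa.
Pore pressure: u = 9.81×(4.15 − 1.8) = 23.054 kPa.
Initial effective stress: σ'_0 = σ_v − u = 77.26 − 23.054 = 54.206 kPa.
Final effective stress: σ'_f = 54.206 + 108 = 162.21 kPa.
σ'_f = 162.21 ≤ σ'_p = 181 kPa, so the clay remains overconsolidated and only the recompression index applies:
S_c = C_r·H/(1+e₀)·log₁₀(σ'_f/σ'_0) = 0.048×4.7/1.6×log₁₀(162.21/54.206)
    = 0.141 × 0.47603 = 0.06712 m

S_c ≈ 0.0671 m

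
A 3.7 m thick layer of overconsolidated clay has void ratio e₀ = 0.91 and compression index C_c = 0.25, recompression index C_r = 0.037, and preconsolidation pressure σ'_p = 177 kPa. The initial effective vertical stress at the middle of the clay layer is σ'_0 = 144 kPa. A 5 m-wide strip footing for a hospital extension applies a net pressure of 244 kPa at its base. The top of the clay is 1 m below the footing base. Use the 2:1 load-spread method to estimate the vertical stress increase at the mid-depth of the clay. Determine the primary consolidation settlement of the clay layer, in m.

Mid-depth of clay below the footing base: z = 1 + 3.7/2 = 2.85 m.
Stress increase at mid-clay by the 2:1 spreading method:
Δσ = qB/(B+z) = 244×5/(5+2.85) = 155.41 kPa
Final effective stress: σ'_f = 144 + 155.41 = 299.41 kPa.
σ'_f = 299.41 > σ'_p = 177 kPa, so the stress path crosses the preconsolidation pressure — recompression up to σ'_p, then virgin compression beyond:
S_c = H/(1+e₀)·[C_r·log₁₀(σ'_p/σ'_0) + C_c·log₁₀(σ'_f/σ'_p)]
    = 3.7/1.91 × [0.037×log₁₀(177/144) + 0.25×log₁₀(299.41/177)]
    = 1.9372 × [0.0033156 + 0.057073] = 0.117 m

S_c ≈ 0.117 m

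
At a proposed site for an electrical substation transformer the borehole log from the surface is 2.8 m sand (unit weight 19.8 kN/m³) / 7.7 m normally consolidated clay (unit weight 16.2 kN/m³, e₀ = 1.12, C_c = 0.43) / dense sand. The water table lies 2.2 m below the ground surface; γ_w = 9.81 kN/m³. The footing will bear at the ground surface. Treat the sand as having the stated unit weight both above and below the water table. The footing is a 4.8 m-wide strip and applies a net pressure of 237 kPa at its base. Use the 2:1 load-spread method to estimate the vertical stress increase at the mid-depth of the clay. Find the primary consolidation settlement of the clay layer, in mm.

S_c ≈ 577 mm

Mid-depth of clay below the ground surface: z = 2.8 + 7.7/2 = 6.65 m.
Total vertical stress at mid-clay: σ_v = 19.8×2.8 + 16.2×3.85 = 117.81 kPa.
Pore pressure: u = 9.81×(6.65 − 2.2) = 43.655 kPa.
Initial effective stress: σ'_0 = σ_v − u = 117.81 − 43.655 = 74.155 kPa.
Stress increase at mid-clay by the 2:1 spreading method:
Δσ = qB/(B+z) = 237×4.8/(4.8+6.65) = 99.354 kPa
Final effective stress: σ'_f = σ'_0 + Δσ = 74.155 + 99.354 = 173.51 kPa.
Normally consolidated clay, so the full stress increment lies on the virgin compression line:
S_c = C_c·H/(1+e₀)·log₁₀(σ'_f/σ'_0) = 0.43×7.7/(1+1.12)×log₁₀(173.51/74.155)
    = 1.5618 × 0.36918 = 0.5766 m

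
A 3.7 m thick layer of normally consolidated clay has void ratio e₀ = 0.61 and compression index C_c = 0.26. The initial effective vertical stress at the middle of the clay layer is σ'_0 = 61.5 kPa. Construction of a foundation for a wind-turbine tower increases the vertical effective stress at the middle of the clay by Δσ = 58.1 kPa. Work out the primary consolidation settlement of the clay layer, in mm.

Final effective stress: σ'_f = σ'_0 + Δσ = 61.5 + 58.1 = 119.6 kPa.
Normally consolidated clay, so the full stress increment lies on the virgin compression line:
S_c = C_c·H/(1+e₀)·log₁₀(σ'_f/σ'_0) = 0.26×3.7/(1+0.61)×log₁₀(119.6/61.5)
    = 0.59752 × 0.28886 = 0.1726 m

S_c ≈ 173 mm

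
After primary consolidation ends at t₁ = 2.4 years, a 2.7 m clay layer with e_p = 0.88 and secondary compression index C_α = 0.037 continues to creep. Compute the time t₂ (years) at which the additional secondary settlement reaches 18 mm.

S_s = C_α·H/(1+e_p)·log₁₀(t₂/t₁) ⇒ log₁₀(t₂/t₁) = S_s·(1+e_p)/(C_α·H).
log₁₀(t₂/t₁) = 0.018 × (1+0.88) / (0.037×2.7) = 0.3387
t₂ = t₁ × 10^0.3387 = 2.4 × 2.181 = 5.235 years

t₂ ≈ 5.24 years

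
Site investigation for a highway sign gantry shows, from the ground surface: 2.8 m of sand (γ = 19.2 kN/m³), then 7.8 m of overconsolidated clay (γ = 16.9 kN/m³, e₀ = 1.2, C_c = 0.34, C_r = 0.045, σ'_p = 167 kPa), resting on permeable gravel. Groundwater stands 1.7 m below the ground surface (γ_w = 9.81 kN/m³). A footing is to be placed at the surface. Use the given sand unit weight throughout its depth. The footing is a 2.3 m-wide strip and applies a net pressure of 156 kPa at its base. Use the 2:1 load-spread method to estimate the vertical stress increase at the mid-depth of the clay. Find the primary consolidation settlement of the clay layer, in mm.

Mid-depth of clay below the ground surface: z = 2.8 + 7.8/2 = 6.7 m.
Total vertical stress at mid-clay: σ_v = 19.2×2.8 + 16.9×3.9 = 119.67 kPa.
Pore pressure: u = 9.81×(6.7 − 1.7) = 49.05 kPa.
Initial effective stress: σ'_0 = σ_v − u = 119.67 − 49.05 = 70.62 kPa.
Stress increase at mid-clay by the 2:1 spreading method:
Δσ = qB/(B+z) = 156×2.3/(2.3+6.7) = 39.867 kPa
Final effective stress: σ'_f = 70.62 + 39.867 = 110.49 kPa.
σ'_f = 110.49 ≤ σ'_p = 167 kPa, so the clay remains overconsolidated and only the recompression index applies:
S_c = C_r·H/(1+e₀)·log₁₀(σ'_f/σ'_0) = 0.045×7.8/2.2×log₁₀(110.49/70.62)
    = 0.15955 × 0.1944 = 0.03102 m

S_c ≈ 31 mm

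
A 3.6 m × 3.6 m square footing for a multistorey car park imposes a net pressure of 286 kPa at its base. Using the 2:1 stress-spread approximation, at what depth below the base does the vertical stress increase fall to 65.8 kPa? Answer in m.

z ≈ 3.91 m

2:1 spreading — at depth z the loaded area has grown by z in each plan dimension:
qB²/(B+z)² = Δσ_z ⇒ z = B(√(q/Δσ_z) − 1) = 3.6×(√(286/65.8) − 1) = 3.905 m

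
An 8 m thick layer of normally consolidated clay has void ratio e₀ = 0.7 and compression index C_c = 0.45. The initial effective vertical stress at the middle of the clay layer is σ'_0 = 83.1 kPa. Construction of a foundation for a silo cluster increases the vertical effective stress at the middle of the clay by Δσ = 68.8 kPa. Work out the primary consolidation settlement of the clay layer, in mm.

S_c ≈ 555 mm

Final effective stress: σ'_f = σ'_0 + Δσ = 83.1 + 68.8 = 151.9 kPa.
Normally consolidated clay, so the full stress increment lies on the virgin compression line:
S_c = C_c·H/(1+e₀)·log₁₀(σ'_f/σ'_0) = 0.45×8/(1+0.7)×log₁₀(151.9/83.1)
    = 2.1176 × 0.26196 = 0.5547 m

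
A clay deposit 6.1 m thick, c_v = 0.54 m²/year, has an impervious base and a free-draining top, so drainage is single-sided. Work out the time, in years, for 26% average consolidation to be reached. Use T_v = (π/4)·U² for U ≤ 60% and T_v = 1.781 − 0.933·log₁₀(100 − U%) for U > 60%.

t ≈ 3.66 years

Drainage path length: H_d = H = 6.1 m (single drainage).
U ≤ 60%: T_v = (π/4)·U² = (π/4)×0.26² = 0.053093.
t = T_v·H_d²/c_v = 0.053093×6.1²/0.54 = 3.659 years.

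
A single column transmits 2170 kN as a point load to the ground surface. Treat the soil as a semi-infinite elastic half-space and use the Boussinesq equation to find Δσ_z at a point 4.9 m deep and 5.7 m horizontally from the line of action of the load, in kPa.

Δσ_z ≈ 5.08 kPa

Boussinesq vertical stress below a point load on an elastic half-space:
Δσ_z = 3P/(2πz²) · [1 + (r/z)²]^(−5/2)
r/z = 5.7/4.9 = 1.1633; [1+(r/z)²]^(−5/2) = 0.11772.
Δσ_z = 3×2170/(2π×4.9²) × 0.11772 = 43.153 × 0.11772 = 5.08 kPa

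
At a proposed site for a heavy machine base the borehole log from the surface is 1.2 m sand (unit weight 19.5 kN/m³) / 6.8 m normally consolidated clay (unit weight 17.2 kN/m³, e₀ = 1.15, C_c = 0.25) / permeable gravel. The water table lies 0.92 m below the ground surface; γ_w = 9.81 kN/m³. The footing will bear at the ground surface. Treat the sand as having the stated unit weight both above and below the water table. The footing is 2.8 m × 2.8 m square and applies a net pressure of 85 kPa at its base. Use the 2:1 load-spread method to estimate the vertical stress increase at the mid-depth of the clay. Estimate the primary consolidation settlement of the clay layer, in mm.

S_c ≈ 80.9 mm

Mid-depth of clay below the ground surface: z = 1.2 + 6.8/2 = 4.6 m.
Total vertical stress at mid-clay: σ_v = 19.5×1.2 + 17.2×3.4 = 81.88 kPa.
Pore pressure: u = 9.81×(4.6 − 0.92) = 36.101 kPa.
Initial effective stress: σ'_0 = σ_v − u = 81.88 − 36.101 = 45.779 kPa.
Stress increase at mid-clay by the 2:1 spreading method:
Δσ = qBL/((B+z)(L+z)) = 85×2.8×2.8/((2.8+4.6)(2.8+4.6)) = 12.169 kPa
Final effective stress: σ'_f = σ'_0 + Δσ = 45.779 + 12.169 = 57.948 kPa.
Normally consolidated clay, so the full stress increment lies on the virgin compression line:
S_c = C_c·H/(1+e₀)·log₁₀(σ'_f/σ'_0) = 0.25×6.8/(1+1.15)×log₁₀(57.948/45.779)
    = 0.7907 × 0.10237 = 0.08094 m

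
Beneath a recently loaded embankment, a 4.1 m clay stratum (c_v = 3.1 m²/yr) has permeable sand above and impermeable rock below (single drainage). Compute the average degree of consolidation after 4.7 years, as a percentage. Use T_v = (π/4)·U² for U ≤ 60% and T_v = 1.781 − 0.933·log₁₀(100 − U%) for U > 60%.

U ≈ 90.5 %

Drainage path length: H_d = H = 4.1 m (single drainage).
T_v = c_v·t/H_d² = 3.1×4.7/4.1² = 0.86675.
T_v = 0.86675 corresponds to the U > 60% branch:
U = 1 − 10^((1.781 − T_v)/0.933)/100 = 0.9045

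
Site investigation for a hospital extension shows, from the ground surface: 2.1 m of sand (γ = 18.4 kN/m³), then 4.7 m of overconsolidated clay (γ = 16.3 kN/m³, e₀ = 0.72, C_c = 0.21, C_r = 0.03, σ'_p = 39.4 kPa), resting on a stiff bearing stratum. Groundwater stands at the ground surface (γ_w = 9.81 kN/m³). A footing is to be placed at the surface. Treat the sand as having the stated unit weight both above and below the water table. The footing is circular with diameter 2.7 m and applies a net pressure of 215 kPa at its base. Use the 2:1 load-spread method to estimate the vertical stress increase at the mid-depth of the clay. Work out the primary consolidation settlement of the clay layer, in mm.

S_c ≈ 127 mm

Mid-depth of clay below the ground surface: z = 2.1 + 4.7/2 = 4.45 m.
Total vertical stress at mid-clay: σ_v = 18.4×2.1 + 16.3×2.35 = 76.945 kPa.
Pore pressure: u = 9.81×(4.45 − 0) = 43.655 kPa.
Initial effective stress: σ'_0 = σ_v − u = 76.945 − 43.655 = 33.29 kPa.
Stress increase at mid-clay by the 2:1 spreading method:
Δσ ≈ qD²/(D+z)² = 215×2.7²/(2.7+4.45)² = 30.659 kPa
Final effective stress: σ'_f = 33.29 + 30.659 = 63.949 kPa.
σ'_f = 63.949 > σ'_p = 39.4 kPa, so the stress path crosses the preconsolidation pressure — recompression up to σ'_p, then virgin compression beyond:
S_c = H/(1+e₀)·[C_r·log₁₀(σ'_p/σ'_0) + C_c·log₁₀(σ'_f/σ'_p)]
    = 4.7/1.72 × [0.03×log₁₀(39.4/33.29) + 0.21×log₁₀(63.949/39.4)]
    = 2.7326 × [0.0021955 + 0.044171] = 0.1267 m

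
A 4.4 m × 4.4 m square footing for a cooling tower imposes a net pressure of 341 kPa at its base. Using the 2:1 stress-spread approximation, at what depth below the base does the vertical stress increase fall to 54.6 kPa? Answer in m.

2:1 spreading — at depth z the loaded area has grown by z in each plan dimension:
qB²/(B+z)² = Δσ_z ⇒ z = B(√(q/Δσ_z) − 1) = 4.4×(√(341/54.6) − 1) = 6.596 m

z ≈ 6.6 m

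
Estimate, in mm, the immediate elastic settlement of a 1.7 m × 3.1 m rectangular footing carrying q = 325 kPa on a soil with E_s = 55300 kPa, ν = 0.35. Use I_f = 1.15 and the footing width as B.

S_e ≈ 10.1 mm

Immediate (elastic) settlement: S_e = q·B·(1−ν²)/E_s · I_f.
S_e = 325 × 1.7 × (1 − 0.35²) / 55300 × 1.15
    = 325 × 1.7 × 0.8775 / 55300 × 1.15
    = 0.01008 m = 10.08 mm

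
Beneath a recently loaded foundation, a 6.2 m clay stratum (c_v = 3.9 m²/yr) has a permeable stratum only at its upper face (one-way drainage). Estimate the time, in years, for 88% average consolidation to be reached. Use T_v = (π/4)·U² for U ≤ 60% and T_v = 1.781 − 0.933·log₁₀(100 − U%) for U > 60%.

t ≈ 7.63 years

Drainage path length: H_d = H = 6.2 m (single drainage).
U > 60%: T_v = 1.781 − 0.933·log₁₀(100 − 88) = 0.77412.
t = T_v·H_d²/c_v = 0.77412×6.2²/3.9 = 7.63 years.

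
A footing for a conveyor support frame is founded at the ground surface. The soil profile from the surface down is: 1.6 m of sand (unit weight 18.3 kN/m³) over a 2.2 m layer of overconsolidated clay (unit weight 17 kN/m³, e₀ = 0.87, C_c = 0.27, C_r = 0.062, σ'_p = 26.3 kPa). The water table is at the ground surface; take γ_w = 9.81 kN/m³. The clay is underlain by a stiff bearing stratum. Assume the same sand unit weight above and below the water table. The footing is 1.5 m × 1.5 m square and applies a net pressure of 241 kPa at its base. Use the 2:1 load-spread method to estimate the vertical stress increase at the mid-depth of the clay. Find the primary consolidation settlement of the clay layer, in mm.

Mid-depth of clay below the ground surface: z = 1.6 + 2.2/2 = 2.7 m.
Total vertical stress at mid-clay: σ_v = 18.3×1.6 + 17×1.1 = 47.98 kPa.
Pore pressure: u = 9.81×(2.7 − 0) = 26.487 kPa.
Initial effective stress: σ'_0 = σ_v − u = 47.98 − 26.487 = 21.493 kPa.
Stress increase at mid-clay by the 2:1 spreading method:
Δσ = qBL/((B+z)(L+z)) = 241×1.5×1.5/((1.5+2.7)(1.5+2.7)) = 30.74 kPa
Final effective stress: σ'_f = 21.493 + 30.74 = 52.233 kPa.
σ'_f = 52.233 > σ'_p = 26.3 kPa, so the stress path crosses the preconsolidation pressure — recompression up to σ'_p, then virgin compression beyond:
S_c = H/(1+e₀)·[C_r·log₁₀(σ'_p/σ'_0) + C_c·log₁₀(σ'_f/σ'_p)]
    = 2.2/1.87 × [0.062×log₁₀(26.3/21.493) + 0.27×log₁₀(52.233/26.3)]
    = 1.1765 × [0.0054348 + 0.080457] = 0.1011 m

S_c ≈ 101 mm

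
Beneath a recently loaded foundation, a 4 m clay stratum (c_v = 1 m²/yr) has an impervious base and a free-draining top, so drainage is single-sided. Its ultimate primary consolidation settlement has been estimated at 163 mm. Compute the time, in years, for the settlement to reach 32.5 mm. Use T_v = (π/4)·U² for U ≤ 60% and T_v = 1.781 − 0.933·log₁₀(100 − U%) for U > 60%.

t ≈ 0.5 years

Drainage path length: H_d = H = 4 m (single drainage).
U = S(t)/S_ult = 32.5/163 = 0.1994.
U ≤ 60%: T_v = (π/4)·U² = (π/4)×0.19939² = 0.031223.
t = T_v·H_d²/c_v = 0.031223×4²/1 = 0.4996 years.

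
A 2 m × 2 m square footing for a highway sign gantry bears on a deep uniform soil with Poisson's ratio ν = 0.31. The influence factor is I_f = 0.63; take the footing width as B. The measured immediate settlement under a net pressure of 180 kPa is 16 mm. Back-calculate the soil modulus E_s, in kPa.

S_e = q·B·(1−ν²)/E_s · I_f  ⇒  E_s = q·B·(1−ν²)·I_f / S_e.
E_s = 180 × 2 × 0.9039 × 0.63 / 0.016 = 12810 kPa

E_s ≈ 12800 kPa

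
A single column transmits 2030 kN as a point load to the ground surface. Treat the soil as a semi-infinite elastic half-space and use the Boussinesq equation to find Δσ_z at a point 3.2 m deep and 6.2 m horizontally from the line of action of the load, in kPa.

Boussinesq vertical stress below a point load on an elastic half-space:
Δσ_z = 3P/(2πz²) · [1 + (r/z)²]^(−5/2)
r/z = 6.2/3.2 = 1.9375; [1+(r/z)²]^(−5/2) = 0.020294.
Δσ_z = 3×2030/(2π×3.2²) × 0.020294 = 94.654 × 0.020294 = 1.921 kPa

Δσ_z ≈ 1.92 kPa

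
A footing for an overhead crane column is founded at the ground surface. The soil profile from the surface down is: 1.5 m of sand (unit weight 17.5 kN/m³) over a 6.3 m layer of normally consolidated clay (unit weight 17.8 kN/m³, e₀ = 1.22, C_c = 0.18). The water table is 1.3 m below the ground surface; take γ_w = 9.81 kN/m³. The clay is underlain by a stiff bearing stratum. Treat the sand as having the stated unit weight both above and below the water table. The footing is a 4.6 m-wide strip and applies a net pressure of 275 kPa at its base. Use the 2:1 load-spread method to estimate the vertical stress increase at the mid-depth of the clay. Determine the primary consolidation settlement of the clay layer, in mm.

S_c ≈ 294 mm

Mid-depth of clay below the ground surface: z = 1.5 + 6.3/2 = 4.65 m.
Total vertical stress at mid-clay: σ_v = 17.5×1.5 + 17.8×3.15 = 82.32 kPa.
Pore pressure: u = 9.81×(4.65 − 1.3) = 32.864 kPa.
Initial effective stress: σ'_0 = σ_v − u = 82.32 − 32.864 = 49.456 kPa.
Stress increase at mid-clay by the 2:1 spreading method:
Δσ = qB/(B+z) = 275×4.6/(4.6+4.65) = 136.76 kPa
Final effective stress: σ'_f = σ'_0 + Δσ = 49.456 + 136.76 = 186.22 kPa.
Normally consolidated clay, so the full stress increment lies on the virgin compression line:
S_c = C_c·H/(1+e₀)·log₁₀(σ'_f/σ'_0) = 0.18×6.3/(1+1.22)×log₁₀(186.22/49.456)
    = 0.51081 × 0.57581 = 0.2941 m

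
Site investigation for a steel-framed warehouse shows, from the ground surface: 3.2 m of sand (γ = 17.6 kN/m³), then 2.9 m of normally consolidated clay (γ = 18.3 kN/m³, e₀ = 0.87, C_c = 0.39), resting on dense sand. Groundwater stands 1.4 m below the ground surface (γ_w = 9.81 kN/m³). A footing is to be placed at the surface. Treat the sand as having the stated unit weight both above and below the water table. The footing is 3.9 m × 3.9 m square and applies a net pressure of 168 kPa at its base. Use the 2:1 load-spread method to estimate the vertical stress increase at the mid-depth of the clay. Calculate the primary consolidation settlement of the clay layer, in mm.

S_c ≈ 137 mm

Mid-depth of clay below the ground surface: z = 3.2 + 2.9/2 = 4.65 m.
Total vertical stress at mid-clay: σ_v = 17.6×3.2 + 18.3×1.45 = 82.855 kPa.
Pore pressure: u = 9.81×(4.65 − 1.4) = 31.883 kPa.
Initial effective stress: σ'_0 = σ_v − u = 82.855 − 31.883 = 50.972 kPa.
Stress increase at mid-clay by the 2:1 spreading method:
Δσ = qBL/((B+z)(L+z)) = 168×3.9×3.9/((3.9+4.65)(3.9+4.65)) = 34.955 kPa
Final effective stress: σ'_f = σ'_0 + Δσ = 50.972 + 34.955 = 85.927 kPa.
Normally consolidated clay, so the full stress increment lies on the virgin compression line:
S_c = C_c·H/(1+e₀)·log₁₀(σ'_f/σ'_0) = 0.39×2.9/(1+0.87)×log₁₀(85.927/50.972)
    = 0.60481 × 0.2268 = 0.1372 m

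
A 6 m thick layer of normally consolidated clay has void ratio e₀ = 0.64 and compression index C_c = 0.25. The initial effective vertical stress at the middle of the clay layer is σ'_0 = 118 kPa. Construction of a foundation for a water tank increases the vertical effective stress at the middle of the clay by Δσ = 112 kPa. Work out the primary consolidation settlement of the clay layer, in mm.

S_c ≈ 265 mm

Final effective stress: σ'_f = σ'_0 + Δσ = 118 + 112 = 230 kPa.
Normally consolidated clay, so the full stress increment lies on the virgin compression line:
S_c = C_c·H/(1+e₀)·log₁₀(σ'_f/σ'_0) = 0.25×6/(1+0.64)×log₁₀(230/118)
    = 0.91463 × 0.28985 = 0.2651 m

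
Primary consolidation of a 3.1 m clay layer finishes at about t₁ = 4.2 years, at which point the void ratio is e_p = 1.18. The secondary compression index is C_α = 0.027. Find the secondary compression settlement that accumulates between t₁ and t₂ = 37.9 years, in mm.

Secondary compression: S_s = C_α·H/(1+e_p)·log₁₀(t₂/t₁)
S_s = 0.027×3.1/(1+1.18)×log₁₀(37.9/4.2)
    = 0.03839 × 0.9554 = 0.03668 m

S_s ≈ 36.7 mm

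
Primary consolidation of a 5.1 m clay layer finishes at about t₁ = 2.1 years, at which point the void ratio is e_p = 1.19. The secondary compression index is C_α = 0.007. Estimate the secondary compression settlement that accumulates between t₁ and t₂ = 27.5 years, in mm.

S_s ≈ 18.2 mm

Secondary compression: S_s = C_α·H/(1+e_p)·log₁₀(t₂/t₁)
S_s = 0.007×5.1/(1+1.19)×log₁₀(27.5/2.1)
    = 0.0163 × 1.117 = 0.01821 m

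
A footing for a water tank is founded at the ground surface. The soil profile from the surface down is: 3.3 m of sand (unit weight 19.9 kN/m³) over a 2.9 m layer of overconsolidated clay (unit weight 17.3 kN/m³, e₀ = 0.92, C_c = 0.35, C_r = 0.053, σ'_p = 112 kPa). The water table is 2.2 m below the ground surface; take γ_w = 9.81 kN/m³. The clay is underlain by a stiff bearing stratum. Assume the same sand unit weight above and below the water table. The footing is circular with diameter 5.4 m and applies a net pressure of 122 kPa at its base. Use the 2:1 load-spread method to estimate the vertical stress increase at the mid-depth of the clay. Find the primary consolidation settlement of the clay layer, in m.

Mid-depth of clay below the ground surface: z = 3.3 + 2.9/2 = 4.75 m.
Total vertical stress at mid-clay: σ_v = 19.9×3.3 + 17.3×1.45 = 90.755 kPa.
Pore pressure: u = 9.81×(4.75 − 2.2) = 25.015 kPa.
Initial effective stress: σ'_0 = σ_v − u = 90.755 − 25.015 = 65.74 kPa.
Stress increase at mid-clay by the 2:1 spreading method:
Δσ ≈ qD²/(D+z)² = 122×5.4²/(5.4+4.75)² = 34.531 kPa
Final effective stress: σ'_f = 65.74 + 34.531 = 100.27 kPa.
σ'_f = 100.27 ≤ σ'_p = 112 kPa, so the clay remains overconsolidated and only the recompression index applies:
S_c = C_r·H/(1+e₀)·log₁₀(σ'_f/σ'_0) = 0.053×2.9/1.92×log₁₀(100.27/65.74)
    = 0.080051 × 0.18334 = 0.01468 m

S_c ≈ 0.0147 m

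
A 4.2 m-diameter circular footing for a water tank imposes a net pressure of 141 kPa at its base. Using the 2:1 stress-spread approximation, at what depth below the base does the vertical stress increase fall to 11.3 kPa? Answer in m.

z ≈ 10.6 m

2:1 spreading — at depth z the loaded area has grown by z in each plan dimension:
qD²/(D+z)² = Δσ_z ⇒ z = D(√(q/Δσ_z) − 1) = 4.2×(√(141/11.3) − 1) = 10.64 m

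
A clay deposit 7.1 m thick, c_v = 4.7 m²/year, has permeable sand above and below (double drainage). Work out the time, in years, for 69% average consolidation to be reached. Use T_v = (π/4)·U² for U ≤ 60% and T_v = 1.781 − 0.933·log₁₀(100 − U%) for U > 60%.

Drainage path length: H_d = H/2 = 3.55 m (double drainage).
U > 60%: T_v = 1.781 − 0.933·log₁₀(100 − 69) = 0.38956.
t = T_v·H_d²/c_v = 0.38956×3.55²/4.7 = 1.045 years.

t ≈ 1.04 years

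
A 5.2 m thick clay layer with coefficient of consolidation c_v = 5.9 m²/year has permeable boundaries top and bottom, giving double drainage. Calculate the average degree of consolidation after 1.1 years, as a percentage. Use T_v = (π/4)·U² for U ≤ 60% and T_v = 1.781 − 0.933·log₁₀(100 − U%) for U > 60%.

U ≈ 92.4 %

Drainage path length: H_d = H/2 = 2.6 m (double drainage).
T_v = c_v·t/H_d² = 5.9×1.1/2.6² = 0.96006.
T_v = 0.96006 corresponds to the U > 60% branch:
U = 1 − 10^((1.781 − T_v)/0.933)/100 = 0.9242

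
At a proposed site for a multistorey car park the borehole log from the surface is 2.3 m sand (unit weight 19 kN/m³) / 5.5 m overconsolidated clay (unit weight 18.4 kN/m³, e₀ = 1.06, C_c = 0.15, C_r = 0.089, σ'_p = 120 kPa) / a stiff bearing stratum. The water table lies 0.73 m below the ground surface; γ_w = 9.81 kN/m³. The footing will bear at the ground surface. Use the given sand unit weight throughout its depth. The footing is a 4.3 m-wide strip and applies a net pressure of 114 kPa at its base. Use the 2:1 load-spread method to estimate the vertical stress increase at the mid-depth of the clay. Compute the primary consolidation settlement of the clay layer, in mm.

S_c ≈ 72 mm

Mid-depth of clay below the ground surface: z = 2.3 + 5.5/2 = 5.05 m.
Total vertical stress at mid-clay: σ_v = 19×2.3 + 18.4×2.75 = 94.3 kPa.
Pore pressure: u = 9.81×(5.05 − 0.73) = 42.379 kPa.
Initial effective stress: σ'_0 = σ_v − u = 94.3 − 42.379 = 51.921 kPa.
Stress increase at mid-clay by the 2:1 spreading method:
Δσ = qB/(B+z) = 114×4.3/(4.3+5.05) = 52.428 kPa
Final effective stress: σ'_f = 51.921 + 52.428 = 104.35 kPa.
σ'_f = 104.35 ≤ σ'_p = 120 kPa, so the clay remains overconsolidated and only the recompression index applies:
S_c = C_r·H/(1+e₀)·log₁₀(σ'_f/σ'_0) = 0.089×5.5/2.06×log₁₀(104.35/51.921)
    = 0.23762 × 0.30315 = 0.07203 m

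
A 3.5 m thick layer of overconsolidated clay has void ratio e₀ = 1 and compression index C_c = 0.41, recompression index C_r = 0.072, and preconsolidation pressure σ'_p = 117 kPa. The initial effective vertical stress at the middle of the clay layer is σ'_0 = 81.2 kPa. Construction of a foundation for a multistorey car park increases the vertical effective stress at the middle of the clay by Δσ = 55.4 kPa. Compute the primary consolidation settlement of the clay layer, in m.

S_c ≈ 0.0683 m

Final effective stress: σ'_f = 81.2 + 55.4 = 136.6 kPa.
σ'_f = 136.6 > σ'_p = 117 kPa, so the stress path crosses the preconsolidation pressure — recompression up to σ'_p, then virgin compression beyond:
S_c = H/(1+e₀)·[C_r·log₁₀(σ'_p/σ'_0) + C_c·log₁₀(σ'_f/σ'_p)]
    = 3.5/2 × [0.072×log₁₀(117/81.2) + 0.41×log₁₀(136.6/117)]
    = 1.75 × [0.011421 + 0.027579] = 0.06825 m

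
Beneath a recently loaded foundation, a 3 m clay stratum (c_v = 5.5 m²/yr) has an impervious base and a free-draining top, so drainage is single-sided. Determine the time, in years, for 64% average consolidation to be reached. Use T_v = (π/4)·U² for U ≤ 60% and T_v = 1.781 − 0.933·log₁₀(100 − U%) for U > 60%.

Drainage path length: H_d = H = 3 m (single drainage).
U > 60%: T_v = 1.781 − 0.933·log₁₀(100 − 64) = 0.32897.
t = T_v·H_d²/c_v = 0.32897×3²/5.5 = 0.5383 years.

t ≈ 0.538 years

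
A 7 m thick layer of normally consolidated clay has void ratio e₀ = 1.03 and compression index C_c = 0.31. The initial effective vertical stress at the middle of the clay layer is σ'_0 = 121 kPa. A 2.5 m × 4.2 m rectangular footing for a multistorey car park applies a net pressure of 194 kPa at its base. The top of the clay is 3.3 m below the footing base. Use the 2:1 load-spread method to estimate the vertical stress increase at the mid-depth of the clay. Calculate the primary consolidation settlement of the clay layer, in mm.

Mid-depth of clay below the footing base: z = 3.3 + 7/2 = 6.8 m.
Stress increase at mid-clay by the 2:1 spreading method:
Δσ = qBL/((B+z)(L+z)) = 194×2.5×4.2/((2.5+6.8)(4.2+6.8)) = 19.912 kPa
Final effective stress: σ'_f = σ'_0 + Δσ = 121 + 19.912 = 140.91 kPa.
Normally consolidated clay, so the full stress increment lies on the virgin compression line:
S_c = C_c·H/(1+e₀)·log₁₀(σ'_f/σ'_0) = 0.31×7/(1+1.03)×log₁₀(140.91/121)
    = 1.069 × 0.066156 = 0.07072 m

S_c ≈ 70.7 mm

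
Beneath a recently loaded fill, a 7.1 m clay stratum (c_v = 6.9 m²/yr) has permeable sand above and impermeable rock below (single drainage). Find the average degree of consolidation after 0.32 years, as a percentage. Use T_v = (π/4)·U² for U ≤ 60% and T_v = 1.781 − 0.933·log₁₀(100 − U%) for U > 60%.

Drainage path length: H_d = H = 7.1 m (single drainage).
T_v = c_v·t/H_d² = 6.9×0.32/7.1² = 0.043801.
T_v = 0.043801 corresponds to the U ≤ 60% branch:
U = √(4T_v/π) = 0.2362

U ≈ 23.6 %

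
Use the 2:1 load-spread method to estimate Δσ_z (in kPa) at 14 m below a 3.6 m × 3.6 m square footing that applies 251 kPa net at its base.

By the 2:1 method the load spreads at 1 horizontal : 2 vertical, so at depth z the loaded area has grown by z in each plan dimension:
Δσ = qBL/((B+z)(L+z)) = 251×3.6×3.6/((3.6+14)(3.6+14)) = 10.502 kPa

Δσ_z ≈ 10.5 kPa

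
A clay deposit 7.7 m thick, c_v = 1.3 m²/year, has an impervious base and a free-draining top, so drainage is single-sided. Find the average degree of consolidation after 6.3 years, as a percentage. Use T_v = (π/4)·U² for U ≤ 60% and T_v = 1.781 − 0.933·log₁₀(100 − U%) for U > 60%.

Drainage path length: H_d = H = 7.7 m (single drainage).
T_v = c_v·t/H_d² = 1.3×6.3/7.7² = 0.13813.
T_v = 0.13813 corresponds to the U ≤ 60% branch:
U = √(4T_v/π) = 0.4194

U ≈ 41.9 %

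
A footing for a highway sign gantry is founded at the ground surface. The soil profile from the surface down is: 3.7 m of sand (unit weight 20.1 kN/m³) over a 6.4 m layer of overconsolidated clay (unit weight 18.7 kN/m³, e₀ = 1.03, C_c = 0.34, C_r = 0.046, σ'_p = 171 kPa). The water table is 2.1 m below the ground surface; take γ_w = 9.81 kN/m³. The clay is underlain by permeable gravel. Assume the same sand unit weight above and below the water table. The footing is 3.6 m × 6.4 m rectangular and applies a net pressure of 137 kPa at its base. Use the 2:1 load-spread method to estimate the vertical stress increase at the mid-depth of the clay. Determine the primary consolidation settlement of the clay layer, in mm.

S_c ≈ 14.5 mm

Mid-depth of clay below the ground surface: z = 3.7 + 6.4/2 = 6.9 m.
Total vertical stress at mid-clay: σ_v = 20.1×3.7 + 18.7×3.2 = 134.21 kPa.
Pore pressure: u = 9.81×(6.9 − 2.1) = 47.088 kPa.
Initial effective stress: σ'_0 = σ_v − u = 134.21 − 47.088 = 87.122 kPa.
Stress increase at mid-clay by the 2:1 spreading method:
Δσ = qBL/((B+z)(L+z)) = 137×3.6×6.4/((3.6+6.9)(6.4+6.9)) = 22.603 kPa
Final effective stress: σ'_f = 87.122 + 22.603 = 109.72 kPa.
σ'_f = 109.72 ≤ σ'_p = 171 kPa, so the clay remains overconsolidated and only the recompression index applies:
S_c = C_r·H/(1+e₀)·log₁₀(σ'_f/σ'_0) = 0.046×6.4/2.03×log₁₀(109.72/87.122)
    = 0.14502 × 0.10016 = 0.01453 m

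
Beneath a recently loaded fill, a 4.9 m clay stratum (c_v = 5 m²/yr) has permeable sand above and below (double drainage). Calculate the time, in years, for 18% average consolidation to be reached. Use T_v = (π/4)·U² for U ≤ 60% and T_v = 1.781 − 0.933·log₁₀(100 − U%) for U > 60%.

t ≈ 0.0305 years

Drainage path length: H_d = H/2 = 2.45 m (double drainage).
U ≤ 60%: T_v = (π/4)·U² = (π/4)×0.18² = 0.025447.
t = T_v·H_d²/c_v = 0.025447×2.45²/5 = 0.03055 years.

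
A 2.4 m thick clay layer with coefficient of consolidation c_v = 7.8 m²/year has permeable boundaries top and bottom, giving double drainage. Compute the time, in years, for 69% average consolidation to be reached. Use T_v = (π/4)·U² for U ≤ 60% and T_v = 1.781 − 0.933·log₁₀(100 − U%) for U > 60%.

Drainage path length: H_d = H/2 = 1.2 m (double drainage).
U > 60%: T_v = 1.781 − 0.933·log₁₀(100 − 69) = 0.38956.
t = T_v·H_d²/c_v = 0.38956×1.2²/7.8 = 0.07192 years.

t ≈ 0.0719 years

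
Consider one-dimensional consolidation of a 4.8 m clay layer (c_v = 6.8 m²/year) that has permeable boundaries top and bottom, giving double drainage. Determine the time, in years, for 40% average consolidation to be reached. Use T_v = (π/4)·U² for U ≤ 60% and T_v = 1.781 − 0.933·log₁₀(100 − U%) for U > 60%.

Drainage path length: H_d = H/2 = 2.4 m (double drainage).
U ≤ 60%: T_v = (π/4)·U² = (π/4)×0.4² = 0.12566.
t = T_v·H_d²/c_v = 0.12566×2.4²/6.8 = 0.1064 years.

t ≈ 0.106 years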